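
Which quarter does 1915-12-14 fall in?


Month: December (month 12)
Q1: Jan-Mar, Q2: Apr-Jun, Q3: Jul-Sep, Q4: Oct-Dec

Q4


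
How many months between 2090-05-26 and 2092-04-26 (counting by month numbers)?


From May 2090 to April 2092
2 years * 12 = 24 months, minus 1 month = 23

23 months


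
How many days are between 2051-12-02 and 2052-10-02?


From 2051-12-02 to 2052-10-02
2051-12-02: days before December = 31 + 28 + 31 + 30 + 31 + 30 + 31 + 31 + 30 + 31 + 30 = 334 (2051 is not a leap year); day of year = 334 + 2 = 336
2052-10-02: days before October = 31 + 29 + 31 + 30 + 31 + 30 + 31 + 31 + 30 = 274 (2052 is a leap year); day of year = 274 + 2 = 276
Rest of 2051: 365 - 336 = 29
Total = 29 + 276 = 305

305 days


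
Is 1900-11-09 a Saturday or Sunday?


Anchor: Jan 1, 1900. With p = 1900 - 1 = 1899: (p + p//4 - p//100 + p//400) mod 7 = (1899 + 474 - 18 + 4) mod 7 = 2359 mod 7 = 0 -> Monday (Mon=0 ... Sun=6)
Day of year: 313; offset = 312
Weekday index = (0 + 312) mod 7 = 4 -> Friday
Weekend days: Saturday, Sunday

No


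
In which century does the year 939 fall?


Century = (year - 1) // 100 + 1
= (939 - 1) // 100 + 1
= 938 // 100 + 1
= 9 + 1

10th century


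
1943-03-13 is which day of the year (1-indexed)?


Date: March 13, 1943
Days in months 1 through 2: 59
Plus 13 days in March

Day of year: 72


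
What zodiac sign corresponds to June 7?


Date: June 7
Conventional tropical zodiac dates: Gemini from May 21 onward; Cancer starts June 21
June 7 falls within the Gemini range

Gemini


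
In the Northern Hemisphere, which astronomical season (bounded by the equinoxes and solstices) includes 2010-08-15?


Date: August 15
Astronomical Summer (approx.; exact equinox/solstice day varies by year): June 21 to September 21
August 15 falls within the Summer window

Summer


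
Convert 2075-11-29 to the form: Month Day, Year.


ISO 2075-11-29 parses as year=2075, month=11, day=29
Month 11 -> November

November 29, 2075


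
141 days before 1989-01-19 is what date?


Start: 1989-01-19, subtract 141 days
Back 19 days from January 19 reaches December 31, 1988 -> 122 left
December 1988 has 31 days -> back to November 30, 1988 -> 91 left
November 1988 has 30 days -> back to October 31, 1988 -> 61 left
October 1988 has 31 days -> back to September 30, 1988 -> 30 left
September 1988 has 30 days -> back to August 31, 1988 -> 0 left
August 1988: 31 - 0 = 31 -> lands on August 31

Result: 1988-08-31


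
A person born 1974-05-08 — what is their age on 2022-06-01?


Birth: 1974-05-08
Reference: 2022-06-01
Year difference: 2022 - 1974 = 48

48 years old


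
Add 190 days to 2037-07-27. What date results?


Start: 2037-07-27, add 190 days
July 2037 has 31 days: 31 - 27 = 4 days to July 31 -> 186 left
August 2037 has 31 days -> 155 left
September 2037 has 30 days -> 125 left
October 2037 has 31 days -> 94 left
November 2037 has 30 days -> 64 left
December 2037 has 31 days -> 33 left
January 2038 has 31 days -> 2 left
February 2038: 2 <= 28 -> lands on February 2

Result: 2038-02-02


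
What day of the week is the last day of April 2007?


April 2007 has 30 days
Anchor: Jan 1, 2007. With p = 2007 - 1 = 2006: (p + p//4 - p//100 + p//400) mod 7 = (2006 + 501 - 20 + 5) mod 7 = 2492 mod 7 = 0 -> Monday (Mon=0 ... Sun=6)
Days before April (Jan-Mar): 90; April 1 index = (0 + 90) mod 7 = 6 -> Sunday
Last day offset: 30 - 1 = 29 days
Weekday index = (6 + 29) mod 7 = 0

Monday, April 30


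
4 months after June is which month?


June is month 6
6 + 4 = 10

October


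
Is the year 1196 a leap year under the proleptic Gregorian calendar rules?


Gregorian leap year rule: divisible by 4, but not by 100, unless also by 400.
1196 is divisible by 4 but not 100 -> leap year

Yes


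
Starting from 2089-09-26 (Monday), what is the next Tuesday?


Current: Monday
Target: Tuesday
Days ahead: 1

Next Tuesday: 2089-09-27


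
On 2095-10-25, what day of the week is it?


Date: October 25, 2095
Anchor: Jan 1, 2095. With p = 2095 - 1 = 2094: (p + p//4 - p//100 + p//400) mod 7 = (2094 + 523 - 20 + 5) mod 7 = 2602 mod 7 = 5 -> Saturday (Mon=0 ... Sun=6)
Days before October (Jan-Sep): 273; offset = 273 + 25 - 1 = 297
Weekday index = (5 + 297) mod 7 = 1

Day of the week: Tuesday


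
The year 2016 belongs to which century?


Century = (year - 1) // 100 + 1
= (2016 - 1) // 100 + 1
= 2015 // 100 + 1
= 20 + 1

21st century


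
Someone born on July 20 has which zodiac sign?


Date: July 20
Conventional tropical zodiac dates: Cancer from June 21 onward; Leo starts July 23
July 20 falls within the Cancer range

Cancer


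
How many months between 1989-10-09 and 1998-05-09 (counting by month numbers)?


From October 1989 to May 1998
9 years * 12 = 108 months, minus 5 months = 103

103 months


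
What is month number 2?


Month 2 of 12

February


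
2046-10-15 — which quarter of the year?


Month: October (month 10)
Q1: Jan-Mar, Q2: Apr-Jun, Q3: Jul-Sep, Q4: Oct-Dec

Q4


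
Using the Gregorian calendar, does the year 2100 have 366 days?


Gregorian leap year rule: divisible by 4, but not by 100, unless also by 400.
2100 is divisible by 100 but not 400 -> not a leap year

No


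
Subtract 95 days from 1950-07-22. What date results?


Start: 1950-07-22, subtract 95 days
Back 22 days from July 22 reaches June 30, 1950 -> 73 left
June 1950 has 30 days -> back to May 31, 1950 -> 43 left
May 1950 has 31 days -> back to April 30, 1950 -> 12 left
April 1950: 30 - 12 = 18 -> lands on April 18

Result: 1950-04-18


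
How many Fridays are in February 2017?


February 2017 has 28 days
Anchor: Jan 1, 2017. With p = 2017 - 1 = 2016: (p + p//4 - p//100 + p//400) mod 7 = (2016 + 504 - 20 + 5) mod 7 = 2505 mod 7 = 6 -> Sunday (Mon=0 ... Sun=6)
Days before February (Jan): 31; February 1 index = (6 + 31) mod 7 = 2 -> Wednesday
First Friday is February 3
Fridays: 3, 10, 17, 24

4 Fridays


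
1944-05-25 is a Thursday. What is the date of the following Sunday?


Current: Thursday
Target: Sunday
Days ahead: 3

Next Sunday: 1944-05-28


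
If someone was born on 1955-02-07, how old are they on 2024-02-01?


Birth: 1955-02-07
Reference: 2024-02-01
Year difference: 2024 - 1955 = 69
Birthday not yet reached in 2024, subtract 1

68 years old


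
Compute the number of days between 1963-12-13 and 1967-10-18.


From 1963-12-13 to 1967-10-18
1963-12-13: days before December = 31 + 28 + 31 + 30 + 31 + 30 + 31 + 31 + 30 + 31 + 30 = 334 (1963 is not a leap year); day of year = 334 + 13 = 347
1967-10-18: days before October = 31 + 28 + 31 + 30 + 31 + 30 + 31 + 31 + 30 = 273 (1967 is not a leap year); day of year = 273 + 18 = 291
Rest of 1963: 365 - 347 = 18
Full years 1964 (366), 1965 (365), 1966 (365): 1096
Total = 18 + 1096 + 291 = 1405

1405 days


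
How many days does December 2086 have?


December 2086

31 days


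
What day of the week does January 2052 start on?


Target: January 1, 2052
Anchor: Jan 1, 2052. With p = 2052 - 1 = 2051: (p + p//4 - p//100 + p//400) mod 7 = (2051 + 512 - 20 + 5) mod 7 = 2548 mod 7 = 0 -> Monday (Mon=0 ... Sun=6)
Offset from anchor: 0 days
Weekday index = (0 + 0) mod 7 = 0

Monday


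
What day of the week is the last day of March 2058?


March 2058 has 31 days
Anchor: Jan 1, 2058. With p = 2058 - 1 = 2057: (p + p//4 - p//100 + p//400) mod 7 = (2057 + 514 - 20 + 5) mod 7 = 2556 mod 7 = 1 -> Tuesday (Mon=0 ... Sun=6)
Days before March (Jan-Feb): 59; March 1 index = (1 + 59) mod 7 = 4 -> Friday
Last day offset: 31 - 1 = 30 days
Weekday index = (4 + 30) mod 7 = 6

Sunday, March 31


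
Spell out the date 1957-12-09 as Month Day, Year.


ISO 1957-12-09 parses as year=1957, month=12, day=09
Month 12 -> December

December 9, 1957


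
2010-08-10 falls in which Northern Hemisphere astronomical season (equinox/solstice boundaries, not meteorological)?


Date: August 10
Astronomical Summer (approx.; exact equinox/solstice day varies by year): June 21 to September 21
August 10 falls within the Summer window

Summer


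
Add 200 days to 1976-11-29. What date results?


Start: 1976-11-29, add 200 days
November 1976 has 30 days: 30 - 29 = 1 day to November 30 -> 199 left
December 1976 has 31 days -> 168 left
January 1977 has 31 days -> 137 left
February 1977 has 28 days -> 109 left
March 1977 has 31 days -> 78 left
April 1977 has 30 days -> 48 left
May 1977 has 31 days -> 17 left
June 1977: 17 <= 30 -> lands on June 17

Result: 1977-06-17


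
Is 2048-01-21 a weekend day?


Anchor: Jan 1, 2048. With p = 2048 - 1 = 2047: (p + p//4 - p//100 + p//400) mod 7 = (2047 + 511 - 20 + 5) mod 7 = 2543 mod 7 = 2 -> Wednesday (Mon=0 ... Sun=6)
Day of year: 21; offset = 20
Weekday index = (2 + 20) mod 7 = 1 -> Tuesday
Weekend days: Saturday, Sunday

No


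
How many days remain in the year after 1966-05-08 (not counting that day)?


Day of year: 128 of 365
Remaining = 365 - 128

237 days


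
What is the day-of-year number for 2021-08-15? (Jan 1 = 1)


Date: August 15, 2021
Days in months 1 through 7: 212
Plus 15 days in August

Day of year: 227


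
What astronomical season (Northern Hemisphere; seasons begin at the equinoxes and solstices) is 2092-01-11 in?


Date: January 11
Astronomical Winter (approx.; exact equinox/solstice day varies by year): December 21 to March 19
January 11 falls within the Winter window

Winter


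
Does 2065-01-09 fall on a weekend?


Anchor: Jan 1, 2065. With p = 2065 - 1 = 2064: (p + p//4 - p//100 + p//400) mod 7 = (2064 + 516 - 20 + 5) mod 7 = 2565 mod 7 = 3 -> Thursday (Mon=0 ... Sun=6)
Day of year: 9; offset = 8
Weekday index = (3 + 8) mod 7 = 4 -> Friday
Weekend days: Saturday, Sunday

No


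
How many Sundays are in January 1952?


January 1952 has 31 days
Anchor: Jan 1, 1952. With p = 1952 - 1 = 1951: (p + p//4 - p//100 + p//400) mod 7 = (1951 + 487 - 19 + 4) mod 7 = 2423 mod 7 = 1 -> Tuesday (Mon=0 ... Sun=6)
January 1 is the anchor itself -> Tuesday
First Sunday is January 6
Sundays: 6, 13, 20, 27

4 Sundays


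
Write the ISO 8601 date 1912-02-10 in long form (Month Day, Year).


ISO 1912-02-10 parses as year=1912, month=02, day=10
Month 2 -> February

February 10, 1912


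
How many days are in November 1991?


November 1991

30 days


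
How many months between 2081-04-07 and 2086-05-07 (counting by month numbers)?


From April 2081 to May 2086
5 years * 12 = 60 months, plus 1 month = 61

61 months


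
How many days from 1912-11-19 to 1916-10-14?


From 1912-11-19 to 1916-10-14
1912-11-19: days before November = 31 + 29 + 31 + 30 + 31 + 30 + 31 + 31 + 30 + 31 = 305 (1912 is a leap year); day of year = 305 + 19 = 324
1916-10-14: days before October = 31 + 29 + 31 + 30 + 31 + 30 + 31 + 31 + 30 = 274 (1916 is a leap year); day of year = 274 + 14 = 288
Rest of 1912: 366 - 324 = 42
Full years 1913 (365), 1914 (365), 1915 (365): 1095
Total = 42 + 1095 + 288 = 1425

1425 days


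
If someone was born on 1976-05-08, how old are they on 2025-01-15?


Birth: 1976-05-08
Reference: 2025-01-15
Year difference: 2025 - 1976 = 49
Birthday not yet reached in 2025, subtract 1

48 years old


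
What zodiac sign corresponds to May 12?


Date: May 12
Conventional tropical zodiac dates: Taurus from April 20 onward; Gemini starts May 21
May 12 falls within the Taurus range

Taurus


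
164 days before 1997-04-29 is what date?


Start: 1997-04-29, subtract 164 days
Back 29 days from April 29 reaches March 31, 1997 -> 135 left
March 1997 has 31 days -> back to February 28, 1997 -> 104 left
February 1997 has 28 days -> back to January 31, 1997 -> 76 left
January 1997 has 31 days -> back to December 31, 1996 -> 45 left
December 1996 has 31 days -> back to November 30, 1996 -> 14 left
November 1996: 30 - 14 = 16 -> lands on November 16

Result: 1996-11-16


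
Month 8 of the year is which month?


Month 8 of 12

August


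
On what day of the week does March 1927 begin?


Target: March 1, 1927
Anchor: Jan 1, 1927. With p = 1927 - 1 = 1926: (p + p//4 - p//100 + p//400) mod 7 = (1926 + 481 - 19 + 4) mod 7 = 2392 mod 7 = 5 -> Saturday (Mon=0 ... Sun=6)
Days before March (Jan-Feb): 59 days
Weekday index = (5 + 59) mod 7 = 1

Tuesday


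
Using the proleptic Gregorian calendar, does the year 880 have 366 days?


Gregorian leap year rule: divisible by 4, but not by 100, unless also by 400.
880 is divisible by 4 but not 100 -> leap year

Yes


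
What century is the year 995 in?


Century = (year - 1) // 100 + 1
= (995 - 1) // 100 + 1
= 994 // 100 + 1
= 9 + 1

10th century


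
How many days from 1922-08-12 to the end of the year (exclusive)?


Day of year: 224 of 365
Remaining = 365 - 224

141 days


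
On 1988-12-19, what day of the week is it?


Date: December 19, 1988
Anchor: Jan 1, 1988. With p = 1988 - 1 = 1987: (p + p//4 - p//100 + p//400) mod 7 = (1987 + 496 - 19 + 4) mod 7 = 2468 mod 7 = 4 -> Friday (Mon=0 ... Sun=6)
Days before December (Jan-Nov): 335; offset = 335 + 19 - 1 = 353
Weekday index = (4 + 353) mod 7 = 0

Day of the week: Monday


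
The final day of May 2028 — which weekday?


May 2028 has 31 days
Anchor: Jan 1, 2028. With p = 2028 - 1 = 2027: (p + p//4 - p//100 + p//400) mod 7 = (2027 + 506 - 20 + 5) mod 7 = 2518 mod 7 = 5 -> Saturday (Mon=0 ... Sun=6)
Days before May (Jan-Apr): 121; May 1 index = (5 + 121) mod 7 = 0 -> Monday
Last day offset: 31 - 1 = 30 days
Weekday index = (0 + 30) mod 7 = 2

Wednesday, May 31


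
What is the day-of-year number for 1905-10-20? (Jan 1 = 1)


Date: October 20, 1905
Days in months 1 through 9: 273
Plus 20 days in October

Day of year: 293


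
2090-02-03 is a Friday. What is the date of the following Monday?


Current: Friday
Target: Monday
Days ahead: 3

Next Monday: 2090-02-06


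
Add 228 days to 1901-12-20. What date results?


Start: 1901-12-20, add 228 days
December 1901 has 31 days: 31 - 20 = 11 days to December 31 -> 217 left
January 1902 has 31 days -> 186 left
February 1902 has 28 days -> 158 left
March 1902 has 31 days -> 127 left
April 1902 has 30 days -> 97 left
May 1902 has 31 days -> 66 left
June 1902 has 30 days -> 36 left
July 1902 has 31 days -> 5 left
August 1902: 5 <= 31 -> lands on August 5

Result: 1902-08-05


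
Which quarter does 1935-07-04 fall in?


Month: July (month 7)
Q1: Jan-Mar, Q2: Apr-Jun, Q3: Jul-Sep, Q4: Oct-Dec

Q3


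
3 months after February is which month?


February is month 2
2 + 3 = 5

May


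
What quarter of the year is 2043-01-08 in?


Month: January (month 1)
Q1: Jan-Mar, Q2: Apr-Jun, Q3: Jul-Sep, Q4: Oct-Dec

Q1


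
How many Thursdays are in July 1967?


July 1967 has 31 days
Anchor: Jan 1, 1967. With p = 1967 - 1 = 1966: (p + p//4 - p//100 + p//400) mod 7 = (1966 + 491 - 19 + 4) mod 7 = 2442 mod 7 = 6 -> Sunday (Mon=0 ... Sun=6)
Days before July (Jan-Jun): 181; July 1 index = (6 + 181) mod 7 = 5 -> Saturday
First Thursday is July 6
Thursdays: 6, 13, 20, 27

4 Thursdays


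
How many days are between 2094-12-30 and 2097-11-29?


From 2094-12-30 to 2097-11-29
2094-12-30: days before December = 31 + 28 + 31 + 30 + 31 + 30 + 31 + 31 + 30 + 31 + 30 = 334 (2094 is not a leap year); day of year = 334 + 30 = 364
2097-11-29: days before November = 31 + 28 + 31 + 30 + 31 + 30 + 31 + 31 + 30 + 31 = 304 (2097 is not a leap year); day of year = 304 + 29 = 333
Rest of 2094: 365 - 364 = 1
Full years 2095 (365), 2096 (366): 731
Total = 1 + 731 + 333 = 1065

1065 days


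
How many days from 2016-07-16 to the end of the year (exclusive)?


Day of year: 198 of 366
Remaining = 366 - 198

168 days


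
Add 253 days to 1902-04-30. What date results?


Start: 1902-04-30, add 253 days
April 30 is the last day of April 1902 -> 253 left
May 1902 has 31 days -> 222 left
June 1902 has 30 days -> 192 left
July 1902 has 31 days -> 161 left
August 1902 has 31 days -> 130 left
September 1902 has 30 days -> 100 left
October 1902 has 31 days -> 69 left
November 1902 has 30 days -> 39 left
December 1902 has 31 days -> 8 left
January 1903: 8 <= 31 -> lands on January 8

Result: 1903-01-08


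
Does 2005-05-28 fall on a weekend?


Anchor: Jan 1, 2005. With p = 2005 - 1 = 2004: (p + p//4 - p//100 + p//400) mod 7 = (2004 + 501 - 20 + 5) mod 7 = 2490 mod 7 = 5 -> Saturday (Mon=0 ... Sun=6)
Day of year: 148; offset = 147
Weekday index = (5 + 147) mod 7 = 5 -> Saturday
Weekend days: Saturday, Sunday

Yes


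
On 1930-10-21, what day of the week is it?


Date: October 21, 1930
Anchor: Jan 1, 1930. With p = 1930 - 1 = 1929: (p + p//4 - p//100 + p//400) mod 7 = (1929 + 482 - 19 + 4) mod 7 = 2396 mod 7 = 2 -> Wednesday (Mon=0 ... Sun=6)
Days before October (Jan-Sep): 273; offset = 273 + 21 - 1 = 293
Weekday index = (2 + 293) mod 7 = 1

Day of the week: Tuesday


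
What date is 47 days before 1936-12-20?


Start: 1936-12-20, subtract 47 days
Back 20 days from December 20 reaches November 30, 1936 -> 27 left
November 1936: 30 - 27 = 3 -> lands on November 3

Result: 1936-11-03


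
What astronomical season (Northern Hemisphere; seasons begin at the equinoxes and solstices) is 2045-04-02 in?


Date: April 2
Astronomical Spring (approx.; exact equinox/solstice day varies by year): March 20 to June 20
April 2 falls within the Spring window

Spring


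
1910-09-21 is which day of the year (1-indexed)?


Date: September 21, 1910
Days in months 1 through 8: 243
Plus 21 days in September

Day of year: 264


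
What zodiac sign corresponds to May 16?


Date: May 16
Conventional tropical zodiac dates: Taurus from April 20 onward; Gemini starts May 21
May 16 falls within the Taurus range

Taurus


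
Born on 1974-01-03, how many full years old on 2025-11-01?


Birth: 1974-01-03
Reference: 2025-11-01
Year difference: 2025 - 1974 = 51

51 years old


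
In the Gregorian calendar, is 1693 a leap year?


Gregorian leap year rule: divisible by 4, but not by 100, unless also by 400.
1693 is not divisible by 4 -> not a leap year

No


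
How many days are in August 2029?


August 2029

31 days


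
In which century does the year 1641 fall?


Century = (year - 1) // 100 + 1
= (1641 - 1) // 100 + 1
= 1640 // 100 + 1
= 16 + 1

17th century


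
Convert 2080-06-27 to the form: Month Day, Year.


ISO 2080-06-27 parses as year=2080, month=06, day=27
Month 6 -> June

June 27, 2080


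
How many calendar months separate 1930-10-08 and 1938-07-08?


From October 1930 to July 1938
8 years * 12 = 96 months, minus 3 months = 93

93 months


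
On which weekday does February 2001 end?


February 2001 has 28 days
Anchor: Jan 1, 2001. With p = 2001 - 1 = 2000: (p + p//4 - p//100 + p//400) mod 7 = (2000 + 500 - 20 + 5) mod 7 = 2485 mod 7 = 0 -> Monday (Mon=0 ... Sun=6)
Days before February (Jan): 31; February 1 index = (0 + 31) mod 7 = 3 -> Thursday
Last day offset: 28 - 1 = 27 days
Weekday index = (3 + 27) mod 7 = 2

Wednesday, February 28


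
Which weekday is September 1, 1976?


Target: September 1, 1976
Anchor: Jan 1, 1976. With p = 1976 - 1 = 1975: (p + p//4 - p//100 + p//400) mod 7 = (1975 + 493 - 19 + 4) mod 7 = 2453 mod 7 = 3 -> Thursday (Mon=0 ... Sun=6)
Days before September (Jan-Aug): 244 days
Weekday index = (3 + 244) mod 7 = 2

Wednesday


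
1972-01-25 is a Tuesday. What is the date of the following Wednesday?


Current: Tuesday
Target: Wednesday
Days ahead: 1

Next Wednesday: 1972-01-26


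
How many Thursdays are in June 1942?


June 1942 has 30 days
Anchor: Jan 1, 1942. With p = 1942 - 1 = 1941: (p + p//4 - p//100 + p//400) mod 7 = (1941 + 485 - 19 + 4) mod 7 = 2411 mod 7 = 3 -> Thursday (Mon=0 ... Sun=6)
Days before June (Jan-May): 151; June 1 index = (3 + 151) mod 7 = 0 -> Monday
First Thursday is June 4
Thursdays: 4, 11, 18, 25

4 Thursdays


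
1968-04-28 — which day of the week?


Date: April 28, 1968
Anchor: Jan 1, 1968. With p = 1968 - 1 = 1967: (p + p//4 - p//100 + p//400) mod 7 = (1967 + 491 - 19 + 4) mod 7 = 2443 mod 7 = 0 -> Monday (Mon=0 ... Sun=6)
Days before April (Jan-Mar): 91; offset = 91 + 28 - 1 = 118
Weekday index = (0 + 118) mod 7 = 6

Day of the week: Sunday


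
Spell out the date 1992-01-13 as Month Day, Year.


ISO 1992-01-13 parses as year=1992, month=01, day=13
Month 1 -> January

January 13, 1992


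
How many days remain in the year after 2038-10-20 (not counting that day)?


Day of year: 293 of 365
Remaining = 365 - 293

72 days


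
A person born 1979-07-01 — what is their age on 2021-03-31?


Birth: 1979-07-01
Reference: 2021-03-31
Year difference: 2021 - 1979 = 42
Birthday not yet reached in 2021, subtract 1

41 years old


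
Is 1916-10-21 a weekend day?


Anchor: Jan 1, 1916. With p = 1916 - 1 = 1915: (p + p//4 - p//100 + p//400) mod 7 = (1915 + 478 - 19 + 4) mod 7 = 2378 mod 7 = 5 -> Saturday (Mon=0 ... Sun=6)
Day of year: 295; offset = 294
Weekday index = (5 + 294) mod 7 = 5 -> Saturday
Weekend days: Saturday, Sunday

Yes


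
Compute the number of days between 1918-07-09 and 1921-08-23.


From 1918-07-09 to 1921-08-23
1918-07-09: days before July = 31 + 28 + 31 + 30 + 31 + 30 = 181 (1918 is not a leap year); day of year = 181 + 9 = 190
1921-08-23: days before August = 31 + 28 + 31 + 30 + 31 + 30 + 31 = 212 (1921 is not a leap year); day of year = 212 + 23 = 235
Rest of 1918: 365 - 190 = 175
Full years 1919 (365), 1920 (366): 731
Total = 175 + 731 + 235 = 1141

1141 days


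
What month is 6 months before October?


October is month 10
10 - 6 = 4

April


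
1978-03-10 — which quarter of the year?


Month: March (month 3)
Q1: Jan-Mar, Q2: Apr-Jun, Q3: Jul-Sep, Q4: Oct-Dec

Q1


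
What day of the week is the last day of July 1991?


July 1991 has 31 days
Anchor: Jan 1, 1991. With p = 1991 - 1 = 1990: (p + p//4 - p//100 + p//400) mod 7 = (1990 + 497 - 19 + 4) mod 7 = 2472 mod 7 = 1 -> Tuesday (Mon=0 ... Sun=6)
Days before July (Jan-Jun): 181; July 1 index = (1 + 181) mod 7 = 0 -> Monday
Last day offset: 31 - 1 = 30 days
Weekday index = (0 + 30) mod 7 = 2

Wednesday, July 31


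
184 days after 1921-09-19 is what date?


Start: 1921-09-19, add 184 days
September 1921 has 30 days: 30 - 19 = 11 days to September 30 -> 173 left
October 1921 has 31 days -> 142 left
November 1921 has 30 days -> 112 left
December 1921 has 31 days -> 81 left
January 1922 has 31 days -> 50 left
February 1922 has 28 days -> 22 left
March 1922: 22 <= 31 -> lands on March 22

Result: 1922-03-22


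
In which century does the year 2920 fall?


Century = (year - 1) // 100 + 1
= (2920 - 1) // 100 + 1
= 2919 // 100 + 1
= 29 + 1

30th century


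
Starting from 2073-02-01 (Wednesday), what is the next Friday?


Current: Wednesday
Target: Friday
Days ahead: 2

Next Friday: 2073-02-03


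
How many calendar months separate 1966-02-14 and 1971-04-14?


From February 1966 to April 1971
5 years * 12 = 60 months, plus 2 months = 62

62 months


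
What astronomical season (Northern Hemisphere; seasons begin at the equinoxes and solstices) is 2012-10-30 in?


Date: October 30
Astronomical Autumn (approx.; exact equinox/solstice day varies by year): September 22 to December 20
October 30 falls within the Autumn window

Autumn


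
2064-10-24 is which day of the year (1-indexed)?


Date: October 24, 2064
Days in months 1 through 9: 274
Plus 24 days in October

Day of year: 298


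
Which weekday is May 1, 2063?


Target: May 1, 2063
Anchor: Jan 1, 2063. With p = 2063 - 1 = 2062: (p + p//4 - p//100 + p//400) mod 7 = (2062 + 515 - 20 + 5) mod 7 = 2562 mod 7 = 0 -> Monday (Mon=0 ... Sun=6)
Days before May (Jan-Apr): 120 days
Weekday index = (0 + 120) mod 7 = 1

Tuesday


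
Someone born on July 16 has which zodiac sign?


Date: July 16
Conventional tropical zodiac dates: Cancer from June 21 onward; Leo starts July 23
July 16 falls within the Cancer range

Cancer


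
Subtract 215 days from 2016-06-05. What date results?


Start: 2016-06-05, subtract 215 days
Back 5 days from June 5 reaches May 31, 2016 -> 210 left
May 2016 has 31 days -> back to April 30, 2016 -> 179 left
April 2016 has 30 days -> back to March 31, 2016 -> 149 left
March 2016 has 31 days -> back to February 29, 2016 -> 118 left
February 2016 has 29 days -> back to January 31, 2016 -> 89 left
January 2016 has 31 days -> back to December 31, 2015 -> 58 left
December 2015 has 31 days -> back to November 30, 2015 -> 27 left
November 2015: 30 - 27 = 3 -> lands on November 3

Result: 2015-11-03


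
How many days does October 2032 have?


October 2032

31 days


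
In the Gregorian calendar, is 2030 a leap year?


Gregorian leap year rule: divisible by 4, but not by 100, unless also by 400.
2030 is not divisible by 4 -> not a leap year

No


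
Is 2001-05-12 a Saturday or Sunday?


Anchor: Jan 1, 2001. With p = 2001 - 1 = 2000: (p + p//4 - p//100 + p//400) mod 7 = (2000 + 500 - 20 + 5) mod 7 = 2485 mod 7 = 0 -> Monday (Mon=0 ... Sun=6)
Day of year: 132; offset = 131
Weekday index = (0 + 131) mod 7 = 5 -> Saturday
Weekend days: Saturday, Sunday

Yes


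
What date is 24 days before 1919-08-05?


Start: 1919-08-05, subtract 24 days
Back 5 days from August 5 reaches July 31, 1919 -> 19 left
July 1919: 31 - 19 = 12 -> lands on July 12

Result: 1919-07-12


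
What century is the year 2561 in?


Century = (year - 1) // 100 + 1
= (2561 - 1) // 100 + 1
= 2560 // 100 + 1
= 25 + 1

26th century


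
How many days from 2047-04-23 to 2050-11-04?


From 2047-04-23 to 2050-11-04
2047-04-23: days before April = 31 + 28 + 31 = 90 (2047 is not a leap year); day of year = 90 + 23 = 113
2050-11-04: days before November = 31 + 28 + 31 + 30 + 31 + 30 + 31 + 31 + 30 + 31 = 304 (2050 is not a leap year); day of year = 304 + 4 = 308
Rest of 2047: 365 - 113 = 252
Full years 2048 (366), 2049 (365): 731
Total = 252 + 731 + 308 = 1291

1291 days


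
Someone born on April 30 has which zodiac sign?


Date: April 30
Conventional tropical zodiac dates: Taurus from April 20 onward; Gemini starts May 21
April 30 falls within the Taurus range

Taurus


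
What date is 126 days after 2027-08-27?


Start: 2027-08-27, add 126 days
August 2027 has 31 days: 31 - 27 = 4 days to August 31 -> 122 left
September 2027 has 30 days -> 92 left
October 2027 has 31 days -> 61 left
November 2027 has 30 days -> 31 left
December 2027: 31 <= 31 -> lands on December 31

Result: 2027-12-31


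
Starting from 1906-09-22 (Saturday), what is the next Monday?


Current: Saturday
Target: Monday
Days ahead: 2

Next Monday: 1906-09-24


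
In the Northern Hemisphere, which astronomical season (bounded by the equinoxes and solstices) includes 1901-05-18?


Date: May 18
Astronomical Spring (approx.; exact equinox/solstice day varies by year): March 20 to June 20
May 18 falls within the Spring window

Spring


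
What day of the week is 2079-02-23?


Date: February 23, 2079
Anchor: Jan 1, 2079. With p = 2079 - 1 = 2078: (p + p//4 - p//100 + p//400) mod 7 = (2078 + 519 - 20 + 5) mod 7 = 2582 mod 7 = 6 -> Sunday (Mon=0 ... Sun=6)
Days before February (Jan): 31; offset = 31 + 23 - 1 = 53
Weekday index = (6 + 53) mod 7 = 3

Day of the week: Thursday


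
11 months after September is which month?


September is month 9
9 + 11 = 20; wrap: 20 - 12 = 8

August


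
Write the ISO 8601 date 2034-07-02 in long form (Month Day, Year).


ISO 2034-07-02 parses as year=2034, month=07, day=02
Month 7 -> July

July 2, 2034


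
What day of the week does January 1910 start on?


Target: January 1, 1910
Anchor: Jan 1, 1910. With p = 1910 - 1 = 1909: (p + p//4 - p//100 + p//400) mod 7 = (1909 + 477 - 19 + 4) mod 7 = 2371 mod 7 = 5 -> Saturday (Mon=0 ... Sun=6)
Offset from anchor: 0 days
Weekday index = (5 + 0) mod 7 = 5

Saturday


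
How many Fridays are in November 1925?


November 1925 has 30 days
Anchor: Jan 1, 1925. With p = 1925 - 1 = 1924: (p + p//4 - p//100 + p//400) mod 7 = (1924 + 481 - 19 + 4) mod 7 = 2390 mod 7 = 3 -> Thursday (Mon=0 ... Sun=6)
Days before November (Jan-Oct): 304; November 1 index = (3 + 304) mod 7 = 6 -> Sunday
First Friday is November 6
Fridays: 6, 13, 20, 27

4 Fridays


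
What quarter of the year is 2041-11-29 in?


Month: November (month 11)
Q1: Jan-Mar, Q2: Apr-Jun, Q3: Jul-Sep, Q4: Oct-Dec

Q4


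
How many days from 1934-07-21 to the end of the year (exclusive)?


Day of year: 202 of 365
Remaining = 365 - 202

163 days


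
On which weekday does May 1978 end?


May 1978 has 31 days
Anchor: Jan 1, 1978. With p = 1978 - 1 = 1977: (p + p//4 - p//100 + p//400) mod 7 = (1977 + 494 - 19 + 4) mod 7 = 2456 mod 7 = 6 -> Sunday (Mon=0 ... Sun=6)
Days before May (Jan-Apr): 120; May 1 index = (6 + 120) mod 7 = 0 -> Monday
Last day offset: 31 - 1 = 30 days
Weekday index = (0 + 30) mod 7 = 2

Wednesday, May 31


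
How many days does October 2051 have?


October 2051

31 days


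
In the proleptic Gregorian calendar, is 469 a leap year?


Gregorian leap year rule: divisible by 4, but not by 100, unless also by 400.
469 is not divisible by 4 -> not a leap year

No


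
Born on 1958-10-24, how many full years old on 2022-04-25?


Birth: 1958-10-24
Reference: 2022-04-25
Year difference: 2022 - 1958 = 64
Birthday not yet reached in 2022, subtract 1

63 years old


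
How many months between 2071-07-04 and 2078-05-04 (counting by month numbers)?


From July 2071 to May 2078
7 years * 12 = 84 months, minus 2 months = 82

82 months


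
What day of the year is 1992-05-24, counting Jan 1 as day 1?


Date: May 24, 1992
Days in months 1 through 4: 121
Plus 24 days in May

Day of year: 145


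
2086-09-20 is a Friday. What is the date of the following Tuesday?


Current: Friday
Target: Tuesday
Days ahead: 4

Next Tuesday: 2086-09-24


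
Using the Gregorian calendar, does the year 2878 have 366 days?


Gregorian leap year rule: divisible by 4, but not by 100, unless also by 400.
2878 is not divisible by 4 -> not a leap year

No


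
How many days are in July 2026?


July 2026

31 days


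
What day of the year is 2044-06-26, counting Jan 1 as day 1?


Date: June 26, 2044
Days in months 1 through 5: 152
Plus 26 days in June

Day of year: 178


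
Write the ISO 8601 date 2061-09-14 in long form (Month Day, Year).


ISO 2061-09-14 parses as year=2061, month=09, day=14
Month 9 -> September

September 14, 2061


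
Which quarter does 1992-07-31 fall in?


Month: July (month 7)
Q1: Jan-Mar, Q2: Apr-Jun, Q3: Jul-Sep, Q4: Oct-Dec

Q3


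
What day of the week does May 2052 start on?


Target: May 1, 2052
Anchor: Jan 1, 2052. With p = 2052 - 1 = 2051: (p + p//4 - p//100 + p//400) mod 7 = (2051 + 512 - 20 + 5) mod 7 = 2548 mod 7 = 0 -> Monday (Mon=0 ... Sun=6)
Days before May (Jan-Apr): 121 days
Weekday index = (0 + 121) mod 7 = 2

Wednesday


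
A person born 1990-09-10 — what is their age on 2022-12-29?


Birth: 1990-09-10
Reference: 2022-12-29
Year difference: 2022 - 1990 = 32

32 years old


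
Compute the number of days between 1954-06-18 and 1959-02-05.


From 1954-06-18 to 1959-02-05
1954-06-18: days before June = 31 + 28 + 31 + 30 + 31 = 151 (1954 is not a leap year); day of year = 151 + 18 = 169
1959-02-05: days before February = 31; day of year = 31 + 5 = 36
Rest of 1954: 365 - 169 = 196
Full years 1955 (365), 1956 (366), 1957 (365), 1958 (365): 1461
Total = 196 + 1461 + 36 = 1693

1693 days


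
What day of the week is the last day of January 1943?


January 1943 has 31 days
Anchor: Jan 1, 1943. With p = 1943 - 1 = 1942: (p + p//4 - p//100 + p//400) mod 7 = (1942 + 485 - 19 + 4) mod 7 = 2412 mod 7 = 4 -> Friday (Mon=0 ... Sun=6)
January 1 is the anchor itself -> Friday
Last day offset: 31 - 1 = 30 days
Weekday index = (4 + 30) mod 7 = 6

Sunday, January 31


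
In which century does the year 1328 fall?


Century = (year - 1) // 100 + 1
= (1328 - 1) // 100 + 1
= 1327 // 100 + 1
= 13 + 1

14th century


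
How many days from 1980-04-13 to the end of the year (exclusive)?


Day of year: 104 of 366
Remaining = 366 - 104

262 days


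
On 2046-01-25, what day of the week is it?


Date: January 25, 2046
Anchor: Jan 1, 2046. With p = 2046 - 1 = 2045: (p + p//4 - p//100 + p//400) mod 7 = (2045 + 511 - 20 + 5) mod 7 = 2541 mod 7 = 0 -> Monday (Mon=0 ... Sun=6)
Days into year = 25 - 1 = 24
Weekday index = (0 + 24) mod 7 = 3

Day of the week: Thursday


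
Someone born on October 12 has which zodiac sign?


Date: October 12
Conventional tropical zodiac dates: Libra from September 23 onward; Scorpio starts October 23
October 12 falls within the Libra range

Libra


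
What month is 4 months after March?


March is month 3
3 + 4 = 7

July


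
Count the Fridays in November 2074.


November 2074 has 30 days
Anchor: Jan 1, 2074. With p = 2074 - 1 = 2073: (p + p//4 - p//100 + p//400) mod 7 = (2073 + 518 - 20 + 5) mod 7 = 2576 mod 7 = 0 -> Monday (Mon=0 ... Sun=6)
Days before November (Jan-Oct): 304; November 1 index = (0 + 304) mod 7 = 3 -> Thursday
First Friday is November 2
Fridays: 2, 9, 16, 23, 30

5 Fridays


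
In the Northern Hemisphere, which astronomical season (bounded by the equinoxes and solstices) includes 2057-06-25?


Date: June 25
Astronomical Summer (approx.; exact equinox/solstice day varies by year): June 21 to September 21
June 25 falls within the Summer window

Summer


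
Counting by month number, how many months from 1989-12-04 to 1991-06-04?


From December 1989 to June 1991
2 years * 12 = 24 months, minus 6 months = 18

18 months


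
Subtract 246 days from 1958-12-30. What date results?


Start: 1958-12-30, subtract 246 days
Back 30 days from December 30 reaches November 30, 1958 -> 216 left
November 1958 has 30 days -> back to October 31, 1958 -> 186 left
October 1958 has 31 days -> back to September 30, 1958 -> 155 left
September 1958 has 30 days -> back to August 31, 1958 -> 125 left
August 1958 has 31 days -> back to July 31, 1958 -> 94 left
July 1958 has 31 days -> back to June 30, 1958 -> 63 left
June 1958 has 30 days -> back to May 31, 1958 -> 33 left
May 1958 has 31 days -> back to April 30, 1958 -> 2 left
April 1958: 30 - 2 = 28 -> lands on April 28

Result: 1958-04-28


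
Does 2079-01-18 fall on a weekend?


Anchor: Jan 1, 2079. With p = 2079 - 1 = 2078: (p + p//4 - p//100 + p//400) mod 7 = (2078 + 519 - 20 + 5) mod 7 = 2582 mod 7 = 6 -> Sunday (Mon=0 ... Sun=6)
Day of year: 18; offset = 17
Weekday index = (6 + 17) mod 7 = 2 -> Wednesday
Weekend days: Saturday, Sunday

No


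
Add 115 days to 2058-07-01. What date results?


Start: 2058-07-01, add 115 days
July 2058 has 31 days: 31 - 1 = 30 days to July 31 -> 85 left
August 2058 has 31 days -> 54 left
September 2058 has 30 days -> 24 left
October 2058: 24 <= 31 -> lands on October 24

Result: 2058-10-24


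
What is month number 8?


Month 8 of 12

August


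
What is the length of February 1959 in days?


February 1959 (leap year: no)

28 days


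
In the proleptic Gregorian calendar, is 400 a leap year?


Gregorian leap year rule: divisible by 4, but not by 100, unless also by 400.
400 is divisible by 400 -> leap year

Yes


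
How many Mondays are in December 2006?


December 2006 has 31 days
Anchor: Jan 1, 2006. With p = 2006 - 1 = 2005: (p + p//4 - p//100 + p//400) mod 7 = (2005 + 501 - 20 + 5) mod 7 = 2491 mod 7 = 6 -> Sunday (Mon=0 ... Sun=6)
Days before December (Jan-Nov): 334; December 1 index = (6 + 334) mod 7 = 4 -> Friday
First Monday is December 4
Mondays: 4, 11, 18, 25

4 Mondays


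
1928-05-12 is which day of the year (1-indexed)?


Date: May 12, 1928
Days in months 1 through 4: 121
Plus 12 days in May

Day of year: 133


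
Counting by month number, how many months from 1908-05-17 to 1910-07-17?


From May 1908 to July 1910
2 years * 12 = 24 months, plus 2 months = 26

26 months


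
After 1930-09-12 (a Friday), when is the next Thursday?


Current: Friday
Target: Thursday
Days ahead: 6

Next Thursday: 1930-09-18


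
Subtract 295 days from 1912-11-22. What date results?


Start: 1912-11-22, subtract 295 days
Back 22 days from November 22 reaches October 31, 1912 -> 273 left
October 1912 has 31 days -> back to September 30, 1912 -> 242 left
September 1912 has 30 days -> back to August 31, 1912 -> 212 left
August 1912 has 31 days -> back to July 31, 1912 -> 181 left
July 1912 has 31 days -> back to June 30, 1912 -> 150 left
June 1912 has 30 days -> back to May 31, 1912 -> 120 left
May 1912 has 31 days -> back to April 30, 1912 -> 89 left
April 1912 has 30 days -> back to March 31, 1912 -> 59 left
March 1912 has 31 days -> back to February 29, 1912 -> 28 left
February 1912: 29 - 28 = 1 -> lands on February 1

Result: 1912-02-01


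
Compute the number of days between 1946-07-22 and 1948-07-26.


From 1946-07-22 to 1948-07-26
1946-07-22: days before July = 31 + 28 + 31 + 30 + 31 + 30 = 181 (1946 is not a leap year); day of year = 181 + 22 = 203
1948-07-26: days before July = 31 + 29 + 31 + 30 + 31 + 30 = 182 (1948 is a leap year); day of year = 182 + 26 = 208
Rest of 1946: 365 - 203 = 162
Full years 1947 (365): 365
Total = 162 + 365 + 208 = 735

735 days


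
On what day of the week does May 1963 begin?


Target: May 1, 1963
Anchor: Jan 1, 1963. With p = 1963 - 1 = 1962: (p + p//4 - p//100 + p//400) mod 7 = (1962 + 490 - 19 + 4) mod 7 = 2437 mod 7 = 1 -> Tuesday (Mon=0 ... Sun=6)
Days before May (Jan-Apr): 120 days
Weekday index = (1 + 120) mod 7 = 2

Wednesday


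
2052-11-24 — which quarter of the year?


Month: November (month 11)
Q1: Jan-Mar, Q2: Apr-Jun, Q3: Jul-Sep, Q4: Oct-Dec

Q4


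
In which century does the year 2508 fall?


Century = (year - 1) // 100 + 1
= (2508 - 1) // 100 + 1
= 2507 // 100 + 1
= 25 + 1

26th century


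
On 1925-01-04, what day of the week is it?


Date: January 4, 1925
Anchor: Jan 1, 1925. With p = 1925 - 1 = 1924: (p + p//4 - p//100 + p//400) mod 7 = (1924 + 481 - 19 + 4) mod 7 = 2390 mod 7 = 3 -> Thursday (Mon=0 ... Sun=6)
Days into year = 4 - 1 = 3
Weekday index = (3 + 3) mod 7 = 6

Day of the week: Sunday


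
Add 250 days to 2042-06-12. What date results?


Start: 2042-06-12, add 250 days
June 2042 has 30 days: 30 - 12 = 18 days to June 30 -> 232 left
July 2042 has 31 days -> 201 left
August 2042 has 31 days -> 170 left
September 2042 has 30 days -> 140 left
October 2042 has 31 days -> 109 left
November 2042 has 30 days -> 79 left
December 2042 has 31 days -> 48 left
January 2043 has 31 days -> 17 left
February 2043: 17 <= 28 -> lands on February 17

Result: 2043-02-17


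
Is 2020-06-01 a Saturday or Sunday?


Anchor: Jan 1, 2020. With p = 2020 - 1 = 2019: (p + p//4 - p//100 + p//400) mod 7 = (2019 + 504 - 20 + 5) mod 7 = 2508 mod 7 = 2 -> Wednesday (Mon=0 ... Sun=6)
Day of year: 153; offset = 152
Weekday index = (2 + 152) mod 7 = 0 -> Monday
Weekend days: Saturday, Sunday

No


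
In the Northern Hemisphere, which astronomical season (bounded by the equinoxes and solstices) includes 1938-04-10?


Date: April 10
Astronomical Spring (approx.; exact equinox/solstice day varies by year): March 20 to June 20
April 10 falls within the Spring window

Spring


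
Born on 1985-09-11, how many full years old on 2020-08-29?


Birth: 1985-09-11
Reference: 2020-08-29
Year difference: 2020 - 1985 = 35
Birthday not yet reached in 2020, subtract 1

34 years old


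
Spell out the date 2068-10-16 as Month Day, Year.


ISO 2068-10-16 parses as year=2068, month=10, day=16
Month 10 -> October

October 16, 2068


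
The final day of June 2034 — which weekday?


June 2034 has 30 days
Anchor: Jan 1, 2034. With p = 2034 - 1 = 2033: (p + p//4 - p//100 + p//400) mod 7 = (2033 + 508 - 20 + 5) mod 7 = 2526 mod 7 = 6 -> Sunday (Mon=0 ... Sun=6)
Days before June (Jan-May): 151; June 1 index = (6 + 151) mod 7 = 3 -> Thursday
Last day offset: 30 - 1 = 29 days
Weekday index = (3 + 29) mod 7 = 4

Friday, June 30
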